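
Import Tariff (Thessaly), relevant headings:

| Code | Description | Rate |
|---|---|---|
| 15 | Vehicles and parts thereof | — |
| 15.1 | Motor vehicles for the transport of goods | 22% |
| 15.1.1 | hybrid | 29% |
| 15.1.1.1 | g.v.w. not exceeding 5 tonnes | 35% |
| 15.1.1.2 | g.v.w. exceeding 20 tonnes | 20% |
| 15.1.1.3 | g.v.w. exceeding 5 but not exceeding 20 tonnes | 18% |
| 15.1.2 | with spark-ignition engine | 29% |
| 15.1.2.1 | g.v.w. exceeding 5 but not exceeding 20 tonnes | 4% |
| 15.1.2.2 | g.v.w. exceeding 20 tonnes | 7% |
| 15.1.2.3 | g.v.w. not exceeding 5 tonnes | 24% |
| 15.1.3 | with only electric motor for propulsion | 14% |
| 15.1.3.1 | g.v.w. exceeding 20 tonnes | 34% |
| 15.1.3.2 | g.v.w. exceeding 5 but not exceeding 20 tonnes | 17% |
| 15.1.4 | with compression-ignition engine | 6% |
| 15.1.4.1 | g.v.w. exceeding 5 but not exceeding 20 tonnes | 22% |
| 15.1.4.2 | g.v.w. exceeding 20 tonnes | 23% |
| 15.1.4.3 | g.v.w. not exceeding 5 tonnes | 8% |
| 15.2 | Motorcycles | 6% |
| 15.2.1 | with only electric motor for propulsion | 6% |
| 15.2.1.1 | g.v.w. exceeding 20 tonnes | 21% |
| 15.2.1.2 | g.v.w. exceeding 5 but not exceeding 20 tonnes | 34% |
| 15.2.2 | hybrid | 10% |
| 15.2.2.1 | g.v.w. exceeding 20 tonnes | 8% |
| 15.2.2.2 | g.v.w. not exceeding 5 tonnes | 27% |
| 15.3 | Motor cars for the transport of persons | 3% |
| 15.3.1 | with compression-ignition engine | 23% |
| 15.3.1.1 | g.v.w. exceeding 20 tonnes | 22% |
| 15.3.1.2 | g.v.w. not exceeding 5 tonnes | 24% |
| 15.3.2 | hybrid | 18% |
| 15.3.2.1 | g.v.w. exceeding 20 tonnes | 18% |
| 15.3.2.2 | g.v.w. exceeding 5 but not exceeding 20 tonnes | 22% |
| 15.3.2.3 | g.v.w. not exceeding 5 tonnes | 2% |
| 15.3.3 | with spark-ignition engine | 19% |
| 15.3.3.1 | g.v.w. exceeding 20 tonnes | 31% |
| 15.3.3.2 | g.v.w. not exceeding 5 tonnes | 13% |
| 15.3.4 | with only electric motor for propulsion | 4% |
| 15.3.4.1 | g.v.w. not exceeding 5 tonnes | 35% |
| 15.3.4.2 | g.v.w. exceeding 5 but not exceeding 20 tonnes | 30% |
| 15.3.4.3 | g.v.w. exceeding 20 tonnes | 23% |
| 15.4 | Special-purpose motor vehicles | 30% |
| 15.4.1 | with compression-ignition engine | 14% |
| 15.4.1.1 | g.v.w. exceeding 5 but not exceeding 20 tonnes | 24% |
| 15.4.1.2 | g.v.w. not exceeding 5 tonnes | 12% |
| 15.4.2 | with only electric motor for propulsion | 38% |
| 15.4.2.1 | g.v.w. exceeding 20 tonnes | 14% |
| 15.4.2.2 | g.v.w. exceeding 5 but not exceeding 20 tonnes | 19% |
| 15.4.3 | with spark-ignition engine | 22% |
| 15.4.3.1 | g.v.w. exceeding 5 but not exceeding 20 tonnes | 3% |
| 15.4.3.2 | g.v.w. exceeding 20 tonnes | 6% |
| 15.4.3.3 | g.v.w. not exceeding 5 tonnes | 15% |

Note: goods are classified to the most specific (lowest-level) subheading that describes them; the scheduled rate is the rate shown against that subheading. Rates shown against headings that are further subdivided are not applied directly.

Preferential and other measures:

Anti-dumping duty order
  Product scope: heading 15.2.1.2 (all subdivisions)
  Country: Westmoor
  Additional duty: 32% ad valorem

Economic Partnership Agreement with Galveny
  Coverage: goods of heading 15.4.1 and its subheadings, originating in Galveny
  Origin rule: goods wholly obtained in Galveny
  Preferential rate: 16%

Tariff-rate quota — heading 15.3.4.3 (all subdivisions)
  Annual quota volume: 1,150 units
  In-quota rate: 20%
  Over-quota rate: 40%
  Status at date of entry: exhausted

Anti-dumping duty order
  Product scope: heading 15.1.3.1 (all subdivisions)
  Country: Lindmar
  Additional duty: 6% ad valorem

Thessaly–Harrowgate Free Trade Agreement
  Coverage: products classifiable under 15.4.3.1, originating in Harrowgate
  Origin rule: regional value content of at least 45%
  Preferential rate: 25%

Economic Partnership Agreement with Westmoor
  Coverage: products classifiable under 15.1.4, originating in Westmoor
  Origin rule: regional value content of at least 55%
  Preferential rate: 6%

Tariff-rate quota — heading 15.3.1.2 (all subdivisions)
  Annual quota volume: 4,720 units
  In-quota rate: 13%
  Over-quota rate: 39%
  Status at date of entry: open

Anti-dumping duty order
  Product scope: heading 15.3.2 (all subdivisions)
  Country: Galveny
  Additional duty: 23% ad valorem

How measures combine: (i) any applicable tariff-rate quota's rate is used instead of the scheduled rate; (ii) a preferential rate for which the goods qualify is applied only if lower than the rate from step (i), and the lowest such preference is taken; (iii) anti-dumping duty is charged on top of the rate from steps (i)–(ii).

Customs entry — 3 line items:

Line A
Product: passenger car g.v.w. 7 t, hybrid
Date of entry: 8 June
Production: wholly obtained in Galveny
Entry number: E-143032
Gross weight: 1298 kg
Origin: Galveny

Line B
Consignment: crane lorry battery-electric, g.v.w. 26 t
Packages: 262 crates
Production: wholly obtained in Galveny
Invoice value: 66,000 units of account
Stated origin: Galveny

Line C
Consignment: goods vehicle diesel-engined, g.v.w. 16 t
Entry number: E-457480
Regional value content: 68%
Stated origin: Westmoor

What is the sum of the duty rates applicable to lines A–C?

65%

Line A: passenger car → 15.3; hybrid → 15.3.2; g.v.w. 7 t → 15.3.2.2. Scheduled 22%. Galveny agreement on 15.4.1: 15.3.2.2 not covered; anti-dumping (Galveny, 15.3.2): +23%; total 22% + 23% = 45%. → 45%.
Line B: crane lorry → 15.4; battery-electric → 15.4.2; g.v.w. 26 t → 15.4.2.1. Scheduled 14%. Galveny agreement on 15.4.1: 15.4.2.1 not covered. → 14%.
Line C: goods vehicle → 15.1; diesel-engined → 15.1.4; g.v.w. 16 t → 15.1.4.1. Scheduled 22%. Westmoor agreement on 15.1.4: RVC ≥ 55% → 6% available; preferential 6%. → 6%.
Sum: 45% + 14% + 6% = 65%.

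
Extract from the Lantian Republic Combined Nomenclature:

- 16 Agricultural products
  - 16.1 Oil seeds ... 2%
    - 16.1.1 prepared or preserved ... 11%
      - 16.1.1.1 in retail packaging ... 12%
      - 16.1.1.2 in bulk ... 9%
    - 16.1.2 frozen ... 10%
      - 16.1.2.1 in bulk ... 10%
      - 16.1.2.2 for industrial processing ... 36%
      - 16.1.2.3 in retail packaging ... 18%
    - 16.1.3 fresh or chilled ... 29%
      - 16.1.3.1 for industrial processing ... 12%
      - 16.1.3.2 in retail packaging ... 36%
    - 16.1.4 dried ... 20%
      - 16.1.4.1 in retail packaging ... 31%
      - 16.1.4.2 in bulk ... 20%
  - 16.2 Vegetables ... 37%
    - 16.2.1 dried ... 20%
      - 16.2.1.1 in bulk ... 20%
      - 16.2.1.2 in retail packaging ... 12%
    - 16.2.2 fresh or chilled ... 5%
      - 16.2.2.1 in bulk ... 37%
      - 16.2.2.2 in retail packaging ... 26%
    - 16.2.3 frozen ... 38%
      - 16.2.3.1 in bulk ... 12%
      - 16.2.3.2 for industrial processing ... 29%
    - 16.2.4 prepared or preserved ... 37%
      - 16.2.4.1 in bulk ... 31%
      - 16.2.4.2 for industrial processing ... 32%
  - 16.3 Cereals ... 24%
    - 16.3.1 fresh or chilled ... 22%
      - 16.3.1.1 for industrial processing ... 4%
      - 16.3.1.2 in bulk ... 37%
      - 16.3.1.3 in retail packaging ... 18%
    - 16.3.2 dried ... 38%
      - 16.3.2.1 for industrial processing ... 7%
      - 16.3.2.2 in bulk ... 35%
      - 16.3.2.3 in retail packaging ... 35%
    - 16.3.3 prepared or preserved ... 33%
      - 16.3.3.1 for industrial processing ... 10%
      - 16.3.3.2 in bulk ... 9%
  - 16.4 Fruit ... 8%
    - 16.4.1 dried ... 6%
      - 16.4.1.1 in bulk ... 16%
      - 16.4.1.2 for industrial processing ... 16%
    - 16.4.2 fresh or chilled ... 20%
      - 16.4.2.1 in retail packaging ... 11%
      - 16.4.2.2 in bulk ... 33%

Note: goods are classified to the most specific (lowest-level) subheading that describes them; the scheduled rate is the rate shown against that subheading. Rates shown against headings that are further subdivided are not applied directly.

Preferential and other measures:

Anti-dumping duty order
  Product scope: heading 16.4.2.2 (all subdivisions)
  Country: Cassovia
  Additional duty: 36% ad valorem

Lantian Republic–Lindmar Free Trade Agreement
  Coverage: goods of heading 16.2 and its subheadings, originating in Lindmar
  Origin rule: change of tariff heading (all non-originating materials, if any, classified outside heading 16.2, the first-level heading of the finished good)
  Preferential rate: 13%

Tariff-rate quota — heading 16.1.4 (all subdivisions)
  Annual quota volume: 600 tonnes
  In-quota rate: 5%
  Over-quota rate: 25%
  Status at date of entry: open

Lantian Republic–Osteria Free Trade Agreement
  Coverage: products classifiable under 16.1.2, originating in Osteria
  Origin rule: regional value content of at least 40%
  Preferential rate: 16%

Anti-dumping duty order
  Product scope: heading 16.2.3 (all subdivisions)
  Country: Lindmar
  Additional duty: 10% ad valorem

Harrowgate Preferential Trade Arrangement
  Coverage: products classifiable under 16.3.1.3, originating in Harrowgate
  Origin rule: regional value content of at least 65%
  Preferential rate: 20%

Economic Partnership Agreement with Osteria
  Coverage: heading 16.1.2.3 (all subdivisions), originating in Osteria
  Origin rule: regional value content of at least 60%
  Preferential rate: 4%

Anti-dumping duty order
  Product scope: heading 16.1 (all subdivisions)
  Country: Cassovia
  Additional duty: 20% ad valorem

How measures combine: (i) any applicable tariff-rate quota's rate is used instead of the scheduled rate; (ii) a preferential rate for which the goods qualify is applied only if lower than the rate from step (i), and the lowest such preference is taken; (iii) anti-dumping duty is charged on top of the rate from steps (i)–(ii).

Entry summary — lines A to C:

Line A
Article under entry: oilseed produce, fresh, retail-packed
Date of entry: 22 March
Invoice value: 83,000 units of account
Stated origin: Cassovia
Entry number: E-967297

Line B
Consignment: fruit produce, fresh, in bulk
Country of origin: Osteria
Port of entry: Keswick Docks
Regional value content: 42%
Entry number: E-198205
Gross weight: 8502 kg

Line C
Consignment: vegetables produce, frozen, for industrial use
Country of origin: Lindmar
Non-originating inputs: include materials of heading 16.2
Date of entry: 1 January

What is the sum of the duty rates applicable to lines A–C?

128%

Line A: oilseed → 16.1; fresh → 16.1.3; retail-packed → 16.1.3.2. Scheduled 36%. anti-dumping (Cassovia, 16.1): +20%; total 36% + 20% = 56%. → 56%.
Line B: fruit → 16.4; fresh → 16.4.2; in bulk → 16.4.2.2. Scheduled 33%. Osteria agreement on 16.1.2: 16.4.2.2 not covered; Osteria agreement on 16.1.2.3: 16.4.2.2 not covered. → 33%.
Line C: vegetables → 16.2; frozen → 16.2.3; for industrial use → 16.2.3.2. Scheduled 29%. Lindmar agreement on 16.2: CTH not met; anti-dumping (Lindmar, 16.2.3): +10%; total 29% + 10% = 39%. → 39%.
Sum: 56% + 33% + 39% = 128%.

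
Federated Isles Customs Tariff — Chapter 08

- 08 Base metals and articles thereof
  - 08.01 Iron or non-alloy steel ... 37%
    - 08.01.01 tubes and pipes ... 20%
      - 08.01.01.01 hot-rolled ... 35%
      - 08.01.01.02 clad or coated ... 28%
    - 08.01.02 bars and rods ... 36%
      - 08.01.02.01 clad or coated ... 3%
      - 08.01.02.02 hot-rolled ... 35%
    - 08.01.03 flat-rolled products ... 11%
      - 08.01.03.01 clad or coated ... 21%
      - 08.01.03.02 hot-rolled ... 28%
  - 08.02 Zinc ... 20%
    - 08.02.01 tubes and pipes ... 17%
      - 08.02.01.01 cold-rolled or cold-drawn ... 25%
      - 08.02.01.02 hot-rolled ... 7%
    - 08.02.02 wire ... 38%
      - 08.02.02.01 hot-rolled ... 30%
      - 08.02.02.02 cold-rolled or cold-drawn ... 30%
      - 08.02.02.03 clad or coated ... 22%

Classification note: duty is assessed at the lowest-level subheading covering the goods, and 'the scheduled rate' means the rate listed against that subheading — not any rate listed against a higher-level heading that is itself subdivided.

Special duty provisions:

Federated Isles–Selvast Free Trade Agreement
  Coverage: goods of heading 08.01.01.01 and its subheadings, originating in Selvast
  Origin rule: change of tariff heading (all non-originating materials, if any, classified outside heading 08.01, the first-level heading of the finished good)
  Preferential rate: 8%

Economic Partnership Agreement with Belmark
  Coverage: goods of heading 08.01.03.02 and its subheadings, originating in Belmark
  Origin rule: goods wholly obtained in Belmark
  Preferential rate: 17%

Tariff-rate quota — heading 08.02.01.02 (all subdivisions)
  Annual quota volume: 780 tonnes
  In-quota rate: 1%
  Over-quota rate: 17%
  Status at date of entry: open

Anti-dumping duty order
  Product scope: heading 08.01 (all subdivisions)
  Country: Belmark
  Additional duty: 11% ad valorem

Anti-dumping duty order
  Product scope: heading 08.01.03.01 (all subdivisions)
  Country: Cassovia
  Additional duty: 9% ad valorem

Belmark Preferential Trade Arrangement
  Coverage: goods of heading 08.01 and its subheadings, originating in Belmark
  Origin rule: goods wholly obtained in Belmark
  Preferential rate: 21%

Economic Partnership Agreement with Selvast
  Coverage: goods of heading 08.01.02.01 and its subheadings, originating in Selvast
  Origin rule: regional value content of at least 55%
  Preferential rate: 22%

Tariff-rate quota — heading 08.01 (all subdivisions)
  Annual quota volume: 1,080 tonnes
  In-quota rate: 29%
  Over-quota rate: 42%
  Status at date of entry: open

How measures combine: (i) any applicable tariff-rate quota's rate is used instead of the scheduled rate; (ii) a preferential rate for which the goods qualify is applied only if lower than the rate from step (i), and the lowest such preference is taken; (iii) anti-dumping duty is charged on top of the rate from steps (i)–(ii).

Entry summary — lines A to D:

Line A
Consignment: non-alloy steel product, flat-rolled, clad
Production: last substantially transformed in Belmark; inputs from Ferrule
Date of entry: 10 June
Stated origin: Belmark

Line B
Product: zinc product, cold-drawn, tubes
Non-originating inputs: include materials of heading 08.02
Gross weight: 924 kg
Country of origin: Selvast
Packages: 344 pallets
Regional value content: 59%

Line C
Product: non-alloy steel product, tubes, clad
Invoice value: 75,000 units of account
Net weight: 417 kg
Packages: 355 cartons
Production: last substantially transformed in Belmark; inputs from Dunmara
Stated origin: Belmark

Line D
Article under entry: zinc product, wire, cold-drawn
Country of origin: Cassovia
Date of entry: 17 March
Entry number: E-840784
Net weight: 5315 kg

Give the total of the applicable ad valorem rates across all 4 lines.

Line A: non-alloy steel → 08.01; flat-rolled → 08.01.03; clad → 08.01.03.01. Scheduled 21%. quota on 08.01 open → in-quota 29%; Belmark agreement on 08.01.03.02: 08.01.03.01 not covered; Belmark agreement on 08.01: not wholly obtained; anti-dumping (Belmark, 08.01): +11%; total 29% + 11% = 40%. → 40%.
Line B: zinc → 08.02; tubes → 08.02.01; cold-drawn → 08.02.01.01. Scheduled 25%. Selvast agreement on 08.01.01.01: 08.02.01.01 not covered; Selvast agreement on 08.01.02.01: 08.02.01.01 not covered. → 25%.
Line C: non-alloy steel → 08.01; tubes → 08.01.01; clad → 08.01.01.02. Scheduled 28%. quota on 08.01 open → in-quota 29%; Belmark agreement on 08.01.03.02: 08.01.01.02 not covered; Belmark agreement on 08.01: not wholly obtained; anti-dumping (Belmark, 08.01): +11%; total 29% + 11% = 40%. → 40%.
Line D: zinc → 08.02; wire → 08.02.02; cold-drawn → 08.02.02.02. Scheduled 30%. No special measure applies. → 30%.
Sum: 40% + 25% + 40% + 30% = 135%.

135%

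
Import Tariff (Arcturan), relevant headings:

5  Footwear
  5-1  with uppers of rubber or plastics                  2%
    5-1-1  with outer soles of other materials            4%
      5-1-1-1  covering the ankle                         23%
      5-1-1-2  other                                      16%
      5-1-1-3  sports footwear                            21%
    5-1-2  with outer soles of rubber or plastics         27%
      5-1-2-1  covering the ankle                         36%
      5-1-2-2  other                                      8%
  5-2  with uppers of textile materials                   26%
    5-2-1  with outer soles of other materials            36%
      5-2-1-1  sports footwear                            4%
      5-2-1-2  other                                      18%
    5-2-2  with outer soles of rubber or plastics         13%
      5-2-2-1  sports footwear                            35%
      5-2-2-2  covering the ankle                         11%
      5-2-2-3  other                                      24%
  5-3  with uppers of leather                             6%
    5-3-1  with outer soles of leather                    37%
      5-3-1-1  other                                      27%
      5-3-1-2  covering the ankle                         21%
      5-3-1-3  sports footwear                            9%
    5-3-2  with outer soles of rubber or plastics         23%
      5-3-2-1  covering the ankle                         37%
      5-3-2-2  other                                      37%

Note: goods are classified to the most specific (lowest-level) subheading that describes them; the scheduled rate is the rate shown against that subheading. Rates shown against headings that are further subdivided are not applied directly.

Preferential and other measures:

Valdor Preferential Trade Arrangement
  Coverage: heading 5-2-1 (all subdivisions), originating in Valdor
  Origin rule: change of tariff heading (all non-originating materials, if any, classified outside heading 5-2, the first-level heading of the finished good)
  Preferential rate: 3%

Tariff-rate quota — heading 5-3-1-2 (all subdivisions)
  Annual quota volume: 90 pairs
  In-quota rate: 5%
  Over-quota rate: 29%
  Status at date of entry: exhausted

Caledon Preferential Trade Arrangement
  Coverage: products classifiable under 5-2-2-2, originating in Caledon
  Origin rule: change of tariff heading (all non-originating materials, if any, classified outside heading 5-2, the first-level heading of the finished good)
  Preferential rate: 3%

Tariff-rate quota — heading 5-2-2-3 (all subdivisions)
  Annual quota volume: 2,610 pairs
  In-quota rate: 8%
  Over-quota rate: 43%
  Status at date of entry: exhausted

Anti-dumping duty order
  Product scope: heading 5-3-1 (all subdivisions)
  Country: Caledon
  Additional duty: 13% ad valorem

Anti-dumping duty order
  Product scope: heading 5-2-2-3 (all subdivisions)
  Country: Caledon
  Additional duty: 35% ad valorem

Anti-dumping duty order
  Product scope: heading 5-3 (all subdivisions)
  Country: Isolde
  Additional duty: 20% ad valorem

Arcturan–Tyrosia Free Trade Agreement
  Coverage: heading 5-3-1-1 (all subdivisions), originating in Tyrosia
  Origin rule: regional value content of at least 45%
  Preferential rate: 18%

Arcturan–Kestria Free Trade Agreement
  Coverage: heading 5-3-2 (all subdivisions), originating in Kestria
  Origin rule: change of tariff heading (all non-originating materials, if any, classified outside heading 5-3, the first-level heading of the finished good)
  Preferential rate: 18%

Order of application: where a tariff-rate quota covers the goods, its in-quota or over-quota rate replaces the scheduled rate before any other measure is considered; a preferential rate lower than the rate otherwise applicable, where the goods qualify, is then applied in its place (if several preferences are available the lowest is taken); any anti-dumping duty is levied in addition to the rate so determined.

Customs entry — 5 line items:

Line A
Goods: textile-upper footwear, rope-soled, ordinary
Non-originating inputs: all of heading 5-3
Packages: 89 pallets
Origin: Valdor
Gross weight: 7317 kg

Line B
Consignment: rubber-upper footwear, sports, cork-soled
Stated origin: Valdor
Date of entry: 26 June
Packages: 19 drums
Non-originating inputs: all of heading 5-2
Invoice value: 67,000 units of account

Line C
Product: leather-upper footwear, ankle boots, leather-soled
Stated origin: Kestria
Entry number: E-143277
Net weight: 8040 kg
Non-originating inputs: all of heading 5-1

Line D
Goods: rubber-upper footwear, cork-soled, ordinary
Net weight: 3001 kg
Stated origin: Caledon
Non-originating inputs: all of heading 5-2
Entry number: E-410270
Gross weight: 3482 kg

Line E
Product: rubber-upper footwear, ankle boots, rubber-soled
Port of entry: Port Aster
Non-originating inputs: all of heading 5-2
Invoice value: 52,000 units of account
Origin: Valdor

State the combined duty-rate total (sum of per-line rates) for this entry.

Line A: textile-upper → 5-2; rope-soled → 5-2-1; ordinary → 5-2-1-2. Scheduled 18%. Valdor agreement on 5-2-1: CTH met → 3% available; preferential 3%. → 3%.
Line B: rubber-upper → 5-1; cork-soled → 5-1-1; sports → 5-1-1-3. Scheduled 21%. Valdor agreement on 5-2-1: 5-1-1-3 not covered. → 21%.
Line C: leather-upper → 5-3; leather-soled → 5-3-1; ankle boots → 5-3-1-2. Scheduled 21%. quota on 5-3-1-2 exhausted → over-quota 29%; Kestria agreement on 5-3-2: 5-3-1-2 not covered. → 29%.
Line D: rubber-upper → 5-1; cork-soled → 5-1-1; ordinary → 5-1-1-2. Scheduled 16%. Caledon agreement on 5-2-2-2: 5-1-1-2 not covered. → 16%.
Line E: rubber-upper → 5-1; rubber-soled → 5-1-2; ankle boots → 5-1-2-1. Scheduled 36%. Valdor agreement on 5-2-1: 5-1-2-1 not covered. → 36%.
Sum: 3% + 21% + 29% + 16% + 36% = 105%.

105%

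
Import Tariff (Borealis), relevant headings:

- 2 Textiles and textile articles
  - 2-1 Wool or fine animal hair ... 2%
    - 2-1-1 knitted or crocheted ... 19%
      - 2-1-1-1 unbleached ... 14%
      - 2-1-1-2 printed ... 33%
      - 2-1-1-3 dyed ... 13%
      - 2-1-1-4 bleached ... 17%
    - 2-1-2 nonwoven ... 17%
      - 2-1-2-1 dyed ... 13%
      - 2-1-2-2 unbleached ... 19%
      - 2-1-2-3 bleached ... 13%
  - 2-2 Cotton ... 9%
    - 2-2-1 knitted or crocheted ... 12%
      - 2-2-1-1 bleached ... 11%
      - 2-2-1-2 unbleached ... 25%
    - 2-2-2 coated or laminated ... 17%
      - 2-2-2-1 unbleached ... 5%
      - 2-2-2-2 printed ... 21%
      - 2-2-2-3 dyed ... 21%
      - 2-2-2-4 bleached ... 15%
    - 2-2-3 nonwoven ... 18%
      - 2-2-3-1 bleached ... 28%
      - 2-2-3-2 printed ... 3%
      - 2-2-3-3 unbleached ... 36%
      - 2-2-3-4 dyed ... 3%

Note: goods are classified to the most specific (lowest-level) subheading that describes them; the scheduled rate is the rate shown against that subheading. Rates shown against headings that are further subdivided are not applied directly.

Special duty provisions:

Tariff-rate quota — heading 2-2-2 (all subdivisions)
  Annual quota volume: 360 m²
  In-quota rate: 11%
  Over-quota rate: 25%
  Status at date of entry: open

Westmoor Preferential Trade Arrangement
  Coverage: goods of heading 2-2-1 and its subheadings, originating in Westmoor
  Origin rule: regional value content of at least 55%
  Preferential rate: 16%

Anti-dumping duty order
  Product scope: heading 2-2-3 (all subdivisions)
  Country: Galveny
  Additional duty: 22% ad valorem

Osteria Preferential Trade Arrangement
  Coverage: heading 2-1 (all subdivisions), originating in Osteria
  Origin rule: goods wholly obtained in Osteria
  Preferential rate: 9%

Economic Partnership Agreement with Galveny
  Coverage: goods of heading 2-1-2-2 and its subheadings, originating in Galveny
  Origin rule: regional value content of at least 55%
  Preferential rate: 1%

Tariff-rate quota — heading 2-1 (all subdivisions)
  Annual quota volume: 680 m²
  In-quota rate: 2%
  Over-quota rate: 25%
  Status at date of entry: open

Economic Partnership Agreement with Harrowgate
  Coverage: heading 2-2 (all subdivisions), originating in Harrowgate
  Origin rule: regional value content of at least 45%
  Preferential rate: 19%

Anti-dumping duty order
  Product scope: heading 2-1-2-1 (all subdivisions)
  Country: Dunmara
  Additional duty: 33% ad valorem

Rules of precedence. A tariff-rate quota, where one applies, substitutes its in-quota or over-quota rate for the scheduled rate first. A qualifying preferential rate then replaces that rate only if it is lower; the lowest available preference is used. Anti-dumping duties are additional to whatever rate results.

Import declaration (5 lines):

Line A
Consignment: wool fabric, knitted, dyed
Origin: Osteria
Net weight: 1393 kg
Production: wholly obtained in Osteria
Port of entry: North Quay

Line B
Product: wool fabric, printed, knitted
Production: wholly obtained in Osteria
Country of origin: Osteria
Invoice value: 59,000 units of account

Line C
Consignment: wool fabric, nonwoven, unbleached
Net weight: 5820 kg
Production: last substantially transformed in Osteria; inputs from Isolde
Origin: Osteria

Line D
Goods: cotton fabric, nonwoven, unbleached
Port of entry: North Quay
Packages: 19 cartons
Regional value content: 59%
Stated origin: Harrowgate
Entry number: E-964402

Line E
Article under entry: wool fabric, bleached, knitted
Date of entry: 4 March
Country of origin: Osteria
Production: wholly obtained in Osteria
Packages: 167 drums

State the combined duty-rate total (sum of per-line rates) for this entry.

27%

Line A: wool → 2-1; knitted → 2-1-1; dyed → 2-1-1-3. Scheduled 13%. quota on 2-1 open → in-quota 2%; Osteria agreement on 2-1: wholly obtained → 9% available; preference 9% not lower than 2% → no reduction. → 2%.
Line B: wool → 2-1; knitted → 2-1-1; printed → 2-1-1-2. Scheduled 33%. quota on 2-1 open → in-quota 2%; Osteria agreement on 2-1: wholly obtained → 9% available; preference 9% not lower than 2% → no reduction. → 2%.
Line C: wool → 2-1; nonwoven → 2-1-2; unbleached → 2-1-2-2. Scheduled 19%. quota on 2-1 open → in-quota 2%; Osteria agreement on 2-1: not wholly obtained. → 2%.
Line D: cotton → 2-2; nonwoven → 2-2-3; unbleached → 2-2-3-3. Scheduled 36%. Harrowgate agreement on 2-2: RVC ≥ 45% → 19% available; preferential 19%. → 19%.
Line E: wool → 2-1; knitted → 2-1-1; bleached → 2-1-1-4. Scheduled 17%. quota on 2-1 open → in-quota 2%; Osteria agreement on 2-1: wholly obtained → 9% available; preference 9% not lower than 2% → no reduction. → 2%.
Sum: 2% + 2% + 2% + 19% + 2% = 27%.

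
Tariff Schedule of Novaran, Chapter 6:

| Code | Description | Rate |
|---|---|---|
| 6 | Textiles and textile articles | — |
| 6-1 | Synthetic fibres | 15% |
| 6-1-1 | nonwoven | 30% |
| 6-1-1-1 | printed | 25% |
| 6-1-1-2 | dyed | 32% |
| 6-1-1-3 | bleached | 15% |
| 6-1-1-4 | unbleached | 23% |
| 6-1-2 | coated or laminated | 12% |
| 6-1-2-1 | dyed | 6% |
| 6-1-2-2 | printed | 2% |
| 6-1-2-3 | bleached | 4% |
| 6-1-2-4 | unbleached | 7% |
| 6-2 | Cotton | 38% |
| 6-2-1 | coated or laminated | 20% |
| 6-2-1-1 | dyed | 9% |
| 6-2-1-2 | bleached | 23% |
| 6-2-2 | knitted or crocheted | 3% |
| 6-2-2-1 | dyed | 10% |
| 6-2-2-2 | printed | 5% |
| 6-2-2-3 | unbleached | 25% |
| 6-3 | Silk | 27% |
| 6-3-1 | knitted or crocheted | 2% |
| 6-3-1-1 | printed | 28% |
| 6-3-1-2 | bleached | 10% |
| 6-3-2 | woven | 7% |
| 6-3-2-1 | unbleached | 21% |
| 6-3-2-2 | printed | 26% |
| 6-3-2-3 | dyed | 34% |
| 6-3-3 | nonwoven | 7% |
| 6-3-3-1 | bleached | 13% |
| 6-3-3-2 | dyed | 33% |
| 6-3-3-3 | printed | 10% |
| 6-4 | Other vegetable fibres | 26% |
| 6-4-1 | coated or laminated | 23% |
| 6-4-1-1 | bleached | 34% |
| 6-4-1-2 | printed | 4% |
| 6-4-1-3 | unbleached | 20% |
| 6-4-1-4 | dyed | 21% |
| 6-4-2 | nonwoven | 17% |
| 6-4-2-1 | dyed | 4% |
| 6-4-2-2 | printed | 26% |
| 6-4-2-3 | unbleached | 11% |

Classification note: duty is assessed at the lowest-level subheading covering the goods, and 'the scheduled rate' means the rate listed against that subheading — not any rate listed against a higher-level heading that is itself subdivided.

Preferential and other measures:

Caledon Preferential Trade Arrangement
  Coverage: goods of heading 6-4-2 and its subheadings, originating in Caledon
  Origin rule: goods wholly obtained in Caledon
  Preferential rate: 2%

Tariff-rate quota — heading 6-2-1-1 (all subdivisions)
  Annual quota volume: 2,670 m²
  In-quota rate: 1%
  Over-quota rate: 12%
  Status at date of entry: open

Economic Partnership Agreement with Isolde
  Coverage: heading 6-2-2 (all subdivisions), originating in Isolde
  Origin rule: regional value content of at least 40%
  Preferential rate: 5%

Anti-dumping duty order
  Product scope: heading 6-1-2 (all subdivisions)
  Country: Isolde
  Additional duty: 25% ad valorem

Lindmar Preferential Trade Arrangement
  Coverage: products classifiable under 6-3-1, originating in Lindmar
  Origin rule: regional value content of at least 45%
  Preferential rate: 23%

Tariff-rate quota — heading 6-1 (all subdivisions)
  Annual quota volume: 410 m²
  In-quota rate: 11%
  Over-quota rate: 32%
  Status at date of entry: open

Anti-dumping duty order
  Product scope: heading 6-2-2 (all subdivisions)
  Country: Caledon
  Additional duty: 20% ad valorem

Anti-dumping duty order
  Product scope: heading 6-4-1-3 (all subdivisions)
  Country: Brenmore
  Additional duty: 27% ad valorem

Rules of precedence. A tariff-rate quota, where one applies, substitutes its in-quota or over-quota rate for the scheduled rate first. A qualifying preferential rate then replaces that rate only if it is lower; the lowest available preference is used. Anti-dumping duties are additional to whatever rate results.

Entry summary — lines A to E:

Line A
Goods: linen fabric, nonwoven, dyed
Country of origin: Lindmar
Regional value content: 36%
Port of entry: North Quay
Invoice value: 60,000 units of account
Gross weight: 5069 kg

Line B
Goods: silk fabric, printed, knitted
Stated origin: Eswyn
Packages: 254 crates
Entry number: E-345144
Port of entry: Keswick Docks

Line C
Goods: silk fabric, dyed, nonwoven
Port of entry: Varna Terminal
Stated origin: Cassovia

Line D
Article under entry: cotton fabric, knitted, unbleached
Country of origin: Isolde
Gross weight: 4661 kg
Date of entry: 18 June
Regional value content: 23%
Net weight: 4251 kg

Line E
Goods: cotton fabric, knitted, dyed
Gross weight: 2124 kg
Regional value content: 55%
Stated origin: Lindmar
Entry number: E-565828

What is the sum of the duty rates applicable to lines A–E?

Line A: linen → 6-4; nonwoven → 6-4-2; dyed → 6-4-2-1. Scheduled 4%. Lindmar agreement on 6-3-1: 6-4-2-1 not covered. → 4%.
Line B: silk → 6-3; knitted → 6-3-1; printed → 6-3-1-1. Scheduled 28%. No special measure applies. → 28%.
Line C: silk → 6-3; nonwoven → 6-3-3; dyed → 6-3-3-2. Scheduled 33%. No special measure applies. → 33%.
Line D: cotton → 6-2; knitted → 6-2-2; unbleached → 6-2-2-3. Scheduled 25%. Isolde agreement on 6-2-2: RVC < 40%. → 25%.
Line E: cotton → 6-2; knitted → 6-2-2; dyed → 6-2-2-1. Scheduled 10%. Lindmar agreement on 6-3-1: 6-2-2-1 not covered. → 10%.
Sum: 4% + 28% + 33% + 25% + 10% = 100%.

100%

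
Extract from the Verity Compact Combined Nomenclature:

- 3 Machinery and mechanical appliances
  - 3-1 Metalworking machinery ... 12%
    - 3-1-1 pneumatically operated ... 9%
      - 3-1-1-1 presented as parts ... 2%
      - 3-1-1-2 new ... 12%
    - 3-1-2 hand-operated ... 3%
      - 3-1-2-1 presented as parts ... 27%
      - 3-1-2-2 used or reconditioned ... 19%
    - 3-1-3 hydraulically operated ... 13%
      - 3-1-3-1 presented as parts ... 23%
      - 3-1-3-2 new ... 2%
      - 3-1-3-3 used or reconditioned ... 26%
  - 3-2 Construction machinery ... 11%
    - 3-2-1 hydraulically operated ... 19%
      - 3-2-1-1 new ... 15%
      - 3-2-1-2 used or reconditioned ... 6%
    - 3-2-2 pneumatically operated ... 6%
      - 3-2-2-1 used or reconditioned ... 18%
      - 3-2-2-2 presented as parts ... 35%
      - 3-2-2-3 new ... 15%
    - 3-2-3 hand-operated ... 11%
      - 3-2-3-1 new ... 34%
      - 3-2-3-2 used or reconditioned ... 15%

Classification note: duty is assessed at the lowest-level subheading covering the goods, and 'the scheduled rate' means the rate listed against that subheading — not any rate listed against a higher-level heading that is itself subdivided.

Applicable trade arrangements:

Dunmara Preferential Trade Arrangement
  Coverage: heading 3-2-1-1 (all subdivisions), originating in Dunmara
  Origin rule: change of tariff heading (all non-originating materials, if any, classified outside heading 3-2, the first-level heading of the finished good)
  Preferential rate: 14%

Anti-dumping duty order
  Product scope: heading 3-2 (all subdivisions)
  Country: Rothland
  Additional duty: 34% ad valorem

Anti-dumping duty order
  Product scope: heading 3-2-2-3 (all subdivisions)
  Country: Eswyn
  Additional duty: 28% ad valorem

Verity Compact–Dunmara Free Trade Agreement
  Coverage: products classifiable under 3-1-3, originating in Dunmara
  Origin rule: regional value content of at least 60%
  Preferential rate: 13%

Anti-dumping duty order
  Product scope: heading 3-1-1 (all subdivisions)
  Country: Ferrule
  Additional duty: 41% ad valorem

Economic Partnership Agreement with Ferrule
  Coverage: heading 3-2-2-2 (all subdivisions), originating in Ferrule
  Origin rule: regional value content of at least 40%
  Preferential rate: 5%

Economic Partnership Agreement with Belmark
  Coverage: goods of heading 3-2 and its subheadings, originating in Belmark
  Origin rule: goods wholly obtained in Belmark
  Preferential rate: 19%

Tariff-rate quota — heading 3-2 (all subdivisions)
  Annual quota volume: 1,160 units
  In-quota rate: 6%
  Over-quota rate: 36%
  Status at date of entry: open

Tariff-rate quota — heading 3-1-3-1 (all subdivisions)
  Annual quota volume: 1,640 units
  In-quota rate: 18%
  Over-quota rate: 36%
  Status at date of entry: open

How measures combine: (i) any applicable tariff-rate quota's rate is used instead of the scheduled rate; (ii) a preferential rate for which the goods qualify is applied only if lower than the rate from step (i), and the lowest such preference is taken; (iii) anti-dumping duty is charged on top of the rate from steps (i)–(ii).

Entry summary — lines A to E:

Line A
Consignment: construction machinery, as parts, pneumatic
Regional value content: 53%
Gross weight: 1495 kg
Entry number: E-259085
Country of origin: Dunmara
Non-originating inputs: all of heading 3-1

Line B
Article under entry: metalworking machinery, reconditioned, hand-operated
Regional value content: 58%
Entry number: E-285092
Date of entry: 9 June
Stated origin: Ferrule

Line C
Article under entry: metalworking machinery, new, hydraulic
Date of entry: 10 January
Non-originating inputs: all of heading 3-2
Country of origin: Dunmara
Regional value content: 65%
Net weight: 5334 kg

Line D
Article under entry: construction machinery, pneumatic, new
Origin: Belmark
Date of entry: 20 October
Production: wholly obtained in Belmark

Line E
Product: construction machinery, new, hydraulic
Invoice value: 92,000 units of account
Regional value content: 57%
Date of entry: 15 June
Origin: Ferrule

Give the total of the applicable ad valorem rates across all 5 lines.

39%

Line A: construction → 3-2; pneumatic → 3-2-2; as parts → 3-2-2-2. Scheduled 35%. quota on 3-2 open → in-quota 6%; Dunmara agreement on 3-2-1-1: 3-2-2-2 not covered; Dunmara agreement on 3-1-3: 3-2-2-2 not covered. → 6%.
Line B: metalworking → 3-1; hand-operated → 3-1-2; reconditioned → 3-1-2-2. Scheduled 19%. Ferrule agreement on 3-2-2-2: 3-1-2-2 not covered. → 19%.
Line C: metalworking → 3-1; hydraulic → 3-1-3; new → 3-1-3-2. Scheduled 2%. Dunmara agreement on 3-2-1-1: 3-1-3-2 not covered; Dunmara agreement on 3-1-3: RVC ≥ 60% → 13% available; preference 13% not lower than 2% → no reduction. → 2%.
Line D: construction → 3-2; pneumatic → 3-2-2; new → 3-2-2-3. Scheduled 15%. quota on 3-2 open → in-quota 6%; Belmark agreement on 3-2: wholly obtained → 19% available; preference 19% not lower than 6% → no reduction. → 6%.
Line E: construction → 3-2; hydraulic → 3-2-1; new → 3-2-1-1. Scheduled 15%. quota on 3-2 open → in-quota 6%; Ferrule agreement on 3-2-2-2: 3-2-1-1 not covered. → 6%.
Sum: 6% + 19% + 2% + 6% + 6% = 39%.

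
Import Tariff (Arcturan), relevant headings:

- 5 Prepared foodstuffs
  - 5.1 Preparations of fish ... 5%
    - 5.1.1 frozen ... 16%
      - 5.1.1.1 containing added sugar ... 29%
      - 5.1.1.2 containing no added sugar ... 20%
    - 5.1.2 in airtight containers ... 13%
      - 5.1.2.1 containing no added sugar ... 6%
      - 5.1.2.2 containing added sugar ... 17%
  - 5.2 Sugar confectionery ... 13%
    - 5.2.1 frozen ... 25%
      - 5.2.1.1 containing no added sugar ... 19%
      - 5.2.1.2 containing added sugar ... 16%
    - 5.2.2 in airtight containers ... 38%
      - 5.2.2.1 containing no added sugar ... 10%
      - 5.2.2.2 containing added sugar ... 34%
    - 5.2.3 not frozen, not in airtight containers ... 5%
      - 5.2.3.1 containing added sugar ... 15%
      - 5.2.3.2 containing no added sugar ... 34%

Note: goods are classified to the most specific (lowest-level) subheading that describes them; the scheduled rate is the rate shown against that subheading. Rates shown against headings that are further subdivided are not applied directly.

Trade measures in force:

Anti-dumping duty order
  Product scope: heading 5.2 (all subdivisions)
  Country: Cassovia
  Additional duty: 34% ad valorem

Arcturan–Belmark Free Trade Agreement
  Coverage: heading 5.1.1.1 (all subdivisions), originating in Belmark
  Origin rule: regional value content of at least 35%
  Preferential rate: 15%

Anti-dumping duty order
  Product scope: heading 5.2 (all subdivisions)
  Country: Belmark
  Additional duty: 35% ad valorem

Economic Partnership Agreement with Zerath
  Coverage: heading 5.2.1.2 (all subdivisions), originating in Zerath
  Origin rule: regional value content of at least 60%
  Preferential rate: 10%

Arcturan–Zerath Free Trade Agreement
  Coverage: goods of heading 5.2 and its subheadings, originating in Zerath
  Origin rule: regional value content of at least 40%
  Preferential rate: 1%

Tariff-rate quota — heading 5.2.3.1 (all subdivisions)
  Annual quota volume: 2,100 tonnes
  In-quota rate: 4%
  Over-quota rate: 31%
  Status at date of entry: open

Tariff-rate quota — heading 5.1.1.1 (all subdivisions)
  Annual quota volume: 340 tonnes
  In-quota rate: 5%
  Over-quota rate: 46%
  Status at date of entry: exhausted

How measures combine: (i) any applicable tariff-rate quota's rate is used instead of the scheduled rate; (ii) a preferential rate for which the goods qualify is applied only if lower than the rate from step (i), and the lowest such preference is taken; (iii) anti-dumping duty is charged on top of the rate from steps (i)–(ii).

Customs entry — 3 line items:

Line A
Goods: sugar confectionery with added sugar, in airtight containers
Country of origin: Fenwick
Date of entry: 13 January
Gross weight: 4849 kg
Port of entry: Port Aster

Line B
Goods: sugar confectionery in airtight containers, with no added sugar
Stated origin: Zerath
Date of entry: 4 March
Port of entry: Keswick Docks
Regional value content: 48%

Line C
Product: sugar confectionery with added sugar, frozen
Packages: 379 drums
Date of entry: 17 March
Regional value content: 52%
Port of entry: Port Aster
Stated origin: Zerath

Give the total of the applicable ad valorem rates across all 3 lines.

Line A: sugar confectionery → 5.2; in airtight containers → 5.2.2; with added sugar → 5.2.2.2. Scheduled 34%. No special measure applies. → 34%.
Line B: sugar confectionery → 5.2; in airtight containers → 5.2.2; with no added sugar → 5.2.2.1. Scheduled 10%. Zerath agreement on 5.2.1.2: 5.2.2.1 not covered; Zerath agreement on 5.2: RVC ≥ 40% → 1% available; preferential 1%. → 1%.
Line C: sugar confectionery → 5.2; frozen → 5.2.1; with added sugar → 5.2.1.2. Scheduled 16%. Zerath agreement on 5.2.1.2: RVC < 60%; Zerath agreement on 5.2: RVC ≥ 40% → 1% available; preferential 1%. → 1%.
Sum: 34% + 1% + 1% = 36%.

36%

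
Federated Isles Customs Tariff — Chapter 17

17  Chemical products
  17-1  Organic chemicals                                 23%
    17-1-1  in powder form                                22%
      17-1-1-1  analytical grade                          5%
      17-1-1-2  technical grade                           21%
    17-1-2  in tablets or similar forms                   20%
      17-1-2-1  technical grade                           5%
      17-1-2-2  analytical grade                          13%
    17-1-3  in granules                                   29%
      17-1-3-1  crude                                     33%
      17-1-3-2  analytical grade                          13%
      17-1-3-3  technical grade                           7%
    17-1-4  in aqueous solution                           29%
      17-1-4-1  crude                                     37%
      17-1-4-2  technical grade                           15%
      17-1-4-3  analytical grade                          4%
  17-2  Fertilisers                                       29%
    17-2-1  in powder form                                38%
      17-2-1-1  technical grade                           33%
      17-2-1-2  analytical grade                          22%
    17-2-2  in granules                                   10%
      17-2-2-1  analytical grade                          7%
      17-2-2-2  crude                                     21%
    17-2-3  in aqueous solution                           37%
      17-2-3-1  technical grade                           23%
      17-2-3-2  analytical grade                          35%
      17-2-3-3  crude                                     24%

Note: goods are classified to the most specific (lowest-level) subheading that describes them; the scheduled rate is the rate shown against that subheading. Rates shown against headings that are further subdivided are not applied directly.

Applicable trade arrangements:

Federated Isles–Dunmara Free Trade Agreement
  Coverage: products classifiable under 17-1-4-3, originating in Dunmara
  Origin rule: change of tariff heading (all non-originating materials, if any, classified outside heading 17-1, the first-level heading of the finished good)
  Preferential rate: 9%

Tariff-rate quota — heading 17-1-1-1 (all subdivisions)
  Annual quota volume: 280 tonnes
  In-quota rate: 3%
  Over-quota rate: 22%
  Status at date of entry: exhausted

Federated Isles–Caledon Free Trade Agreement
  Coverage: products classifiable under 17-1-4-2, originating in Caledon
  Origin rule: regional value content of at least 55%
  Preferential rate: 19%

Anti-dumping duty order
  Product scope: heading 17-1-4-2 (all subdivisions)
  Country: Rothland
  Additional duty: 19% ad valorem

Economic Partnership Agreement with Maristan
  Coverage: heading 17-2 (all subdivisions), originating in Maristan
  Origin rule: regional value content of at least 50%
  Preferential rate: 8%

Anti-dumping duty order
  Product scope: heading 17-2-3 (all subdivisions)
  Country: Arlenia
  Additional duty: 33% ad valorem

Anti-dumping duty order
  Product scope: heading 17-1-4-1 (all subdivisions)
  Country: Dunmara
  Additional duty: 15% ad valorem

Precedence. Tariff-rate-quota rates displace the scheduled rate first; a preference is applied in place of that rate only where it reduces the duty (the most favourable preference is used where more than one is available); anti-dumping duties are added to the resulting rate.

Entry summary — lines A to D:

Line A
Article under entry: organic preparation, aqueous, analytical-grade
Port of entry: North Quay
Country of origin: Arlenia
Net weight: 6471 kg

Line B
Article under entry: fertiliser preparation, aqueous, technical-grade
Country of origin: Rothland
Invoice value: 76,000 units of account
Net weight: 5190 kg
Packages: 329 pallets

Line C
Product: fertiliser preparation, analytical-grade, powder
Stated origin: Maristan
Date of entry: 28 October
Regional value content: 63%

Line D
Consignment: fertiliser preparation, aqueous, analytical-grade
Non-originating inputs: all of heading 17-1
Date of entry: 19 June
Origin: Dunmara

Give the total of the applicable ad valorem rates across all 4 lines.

70%

Line A: organic → 17-1; aqueous → 17-1-4; analytical-grade → 17-1-4-3. Scheduled 4%. No special measure applies. → 4%.
Line B: fertiliser → 17-2; aqueous → 17-2-3; technical-grade → 17-2-3-1. Scheduled 23%. No special measure applies. → 23%.
Line C: fertiliser → 17-2; powder → 17-2-1; analytical-grade → 17-2-1-2. Scheduled 22%. Maristan agreement on 17-2: RVC ≥ 50% → 8% available; preferential 8%. → 8%.
Line D: fertiliser → 17-2; aqueous → 17-2-3; analytical-grade → 17-2-3-2. Scheduled 35%. Dunmara agreement on 17-1-4-3: 17-2-3-2 not covered. → 35%.
Sum: 4% + 23% + 8% + 35% = 70%.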